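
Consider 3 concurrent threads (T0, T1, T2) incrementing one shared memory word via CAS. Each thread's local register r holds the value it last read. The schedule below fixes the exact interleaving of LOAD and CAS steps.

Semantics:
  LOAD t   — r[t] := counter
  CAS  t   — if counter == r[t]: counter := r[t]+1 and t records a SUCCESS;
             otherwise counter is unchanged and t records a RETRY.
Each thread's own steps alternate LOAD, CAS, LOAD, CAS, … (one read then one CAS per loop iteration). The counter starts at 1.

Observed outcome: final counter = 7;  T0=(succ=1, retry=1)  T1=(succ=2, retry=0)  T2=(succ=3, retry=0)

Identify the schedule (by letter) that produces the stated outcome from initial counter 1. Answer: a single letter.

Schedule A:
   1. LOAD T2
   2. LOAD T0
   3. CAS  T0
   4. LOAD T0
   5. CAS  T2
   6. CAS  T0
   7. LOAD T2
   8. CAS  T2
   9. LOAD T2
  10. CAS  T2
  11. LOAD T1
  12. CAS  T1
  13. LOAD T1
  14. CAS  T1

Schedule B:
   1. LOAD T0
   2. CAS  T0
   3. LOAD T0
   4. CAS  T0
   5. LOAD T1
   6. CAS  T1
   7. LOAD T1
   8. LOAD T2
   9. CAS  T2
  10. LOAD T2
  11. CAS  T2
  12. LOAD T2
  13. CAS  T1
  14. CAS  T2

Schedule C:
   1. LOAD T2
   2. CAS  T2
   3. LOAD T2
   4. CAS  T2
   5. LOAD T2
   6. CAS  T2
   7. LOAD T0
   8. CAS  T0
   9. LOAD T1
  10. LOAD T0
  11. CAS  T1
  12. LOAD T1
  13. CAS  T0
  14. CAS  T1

C

Run C:
step 1: T2 LOAD ⇒ load; ctr=1 reg=1
step 2: T2 CAS ⇒ ok; ctr=2 reg=1
step 3: T2 LOAD ⇒ load; ctr=2 reg=2
step 4: T2 CAS ⇒ ok; ctr=3 reg=2
step 5: T2 LOAD ⇒ load; ctr=3 reg=3
step 6: T2 CAS ⇒ ok; ctr=4 reg=3
step 7: T0 LOAD ⇒ load; ctr=4 reg=4
step 8: T0 CAS ⇒ ok; ctr=5 reg=4
step 9: T1 LOAD ⇒ load; ctr=5 reg=5
step 10: T0 LOAD ⇒ load; ctr=5 reg=5
step 11: T1 CAS ⇒ ok; ctr=6 reg=5
step 12: T1 LOAD ⇒ load; ctr=6 reg=6
step 13: T0 CAS ⇒ retry; ctr=6 reg=5
step 14: T1 CAS ⇒ ok; ctr=7 reg=6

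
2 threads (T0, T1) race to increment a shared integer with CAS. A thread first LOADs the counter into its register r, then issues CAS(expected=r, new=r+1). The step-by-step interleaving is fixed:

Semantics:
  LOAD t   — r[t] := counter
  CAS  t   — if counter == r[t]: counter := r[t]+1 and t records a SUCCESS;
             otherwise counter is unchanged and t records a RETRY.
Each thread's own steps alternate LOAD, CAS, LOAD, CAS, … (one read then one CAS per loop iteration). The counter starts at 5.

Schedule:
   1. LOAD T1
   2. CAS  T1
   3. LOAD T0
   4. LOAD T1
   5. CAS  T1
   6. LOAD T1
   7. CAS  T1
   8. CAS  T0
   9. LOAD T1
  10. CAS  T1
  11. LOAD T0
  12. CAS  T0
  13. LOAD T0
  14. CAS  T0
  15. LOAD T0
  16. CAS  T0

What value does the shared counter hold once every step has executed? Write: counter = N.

T1 LOAD — after: cnt=5, r=5 — load
T1 CAS — after: cnt=6, r=5 — ok
T0 LOAD — after: cnt=6, r=6 — load
T1 LOAD — after: cnt=6, r=6 — load
T1 CAS — after: cnt=7, r=6 — ok
T1 LOAD — after: cnt=7, r=7 — load
T1 CAS — after: cnt=8, r=7 — ok
T0 CAS — after: cnt=8, r=6 — retry
T1 LOAD — after: cnt=8, r=8 — load
T1 CAS — after: cnt=9, r=8 — ok
T0 LOAD — after: cnt=9, r=9 — load
T0 CAS — after: cnt=10, r=9 — ok
T0 LOAD — after: cnt=10, r=10 — load
T0 CAS — after: cnt=11, r=10 — ok
T0 LOAD — after: cnt=11, r=11 — load
T0 CAS — after: cnt=12, r=11 — ok

counter = 12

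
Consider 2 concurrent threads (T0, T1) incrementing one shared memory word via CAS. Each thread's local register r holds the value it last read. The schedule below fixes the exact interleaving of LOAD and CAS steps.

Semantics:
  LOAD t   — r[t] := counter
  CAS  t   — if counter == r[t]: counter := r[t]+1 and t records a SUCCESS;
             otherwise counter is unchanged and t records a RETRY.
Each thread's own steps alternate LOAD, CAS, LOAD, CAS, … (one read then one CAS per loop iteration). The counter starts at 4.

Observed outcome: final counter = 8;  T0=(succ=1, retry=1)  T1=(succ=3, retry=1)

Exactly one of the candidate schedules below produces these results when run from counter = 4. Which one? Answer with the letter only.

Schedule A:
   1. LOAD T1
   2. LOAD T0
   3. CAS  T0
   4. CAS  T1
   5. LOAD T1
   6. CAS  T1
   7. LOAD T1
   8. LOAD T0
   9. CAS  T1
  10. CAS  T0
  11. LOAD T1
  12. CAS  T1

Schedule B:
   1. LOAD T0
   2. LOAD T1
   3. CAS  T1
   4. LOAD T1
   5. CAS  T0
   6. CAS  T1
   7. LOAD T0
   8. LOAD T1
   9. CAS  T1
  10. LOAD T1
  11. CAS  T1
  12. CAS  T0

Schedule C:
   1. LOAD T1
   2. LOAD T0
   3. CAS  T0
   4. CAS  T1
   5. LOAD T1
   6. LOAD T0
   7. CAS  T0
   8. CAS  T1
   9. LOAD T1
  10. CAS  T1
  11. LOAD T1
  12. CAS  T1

Simulating candidate A:
   1) LOAD T1:  M=4  r_T1=4
   2) LOAD T0:  M=4  r_T0=4
   3) CAS  T0:  M=5  r_T0=4 ✓
   4) CAS  T1:  M=5  r_T1=4 ✗
   5) LOAD T1:  M=5  r_T1=5
   6) CAS  T1:  M=6  r_T1=5 ✓
   7) LOAD T1:  M=6  r_T1=6
   8) LOAD T0:  M=6  r_T0=6
   9) CAS  T1:  M=7  r_T1=6 ✓
  10) CAS  T0:  M=7  r_T0=6 ✗
  11) LOAD T1:  M=7  r_T1=7
  12) CAS  T1:  M=8  r_T1=7 ✓

A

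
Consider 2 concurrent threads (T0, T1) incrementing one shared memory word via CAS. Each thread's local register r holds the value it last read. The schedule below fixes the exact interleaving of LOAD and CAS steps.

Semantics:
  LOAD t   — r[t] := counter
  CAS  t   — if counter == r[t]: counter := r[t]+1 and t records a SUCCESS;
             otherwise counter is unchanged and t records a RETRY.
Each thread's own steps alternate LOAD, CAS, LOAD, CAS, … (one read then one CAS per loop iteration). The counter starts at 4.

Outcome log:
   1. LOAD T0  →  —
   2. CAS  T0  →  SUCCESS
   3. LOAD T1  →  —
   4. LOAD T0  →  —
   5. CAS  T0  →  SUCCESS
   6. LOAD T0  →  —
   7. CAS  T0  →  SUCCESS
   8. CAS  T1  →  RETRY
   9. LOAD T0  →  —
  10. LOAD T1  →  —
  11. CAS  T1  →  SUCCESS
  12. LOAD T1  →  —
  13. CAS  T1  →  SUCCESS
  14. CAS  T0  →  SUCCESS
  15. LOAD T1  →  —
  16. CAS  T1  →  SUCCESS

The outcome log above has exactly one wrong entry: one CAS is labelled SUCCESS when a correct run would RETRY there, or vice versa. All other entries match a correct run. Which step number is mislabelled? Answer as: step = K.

Reference trace:
1. LOAD T0 → mem=4 r[T0]=4 [LOAD]
2. CAS T0 → mem=5 r[T0]=4 [OK]
3. LOAD T1 → mem=5 r[T1]=5 [LOAD]
4. LOAD T0 → mem=5 r[T0]=5 [LOAD]
5. CAS T0 → mem=6 r[T0]=5 [OK]
6. LOAD T0 → mem=6 r[T0]=6 [LOAD]
7. CAS T0 → mem=7 r[T0]=6 [OK]
8. CAS T1 → mem=7 r[T1]=5 [RETRY]
9. LOAD T0 → mem=7 r[T0]=7 [LOAD]
10. LOAD T1 → mem=7 r[T1]=7 [LOAD]
11. CAS T1 → mem=8 r[T1]=7 [OK]
12. LOAD T1 → mem=8 r[T1]=8 [LOAD]
13. CAS T1 → mem=9 r[T1]=8 [OK]
14. CAS T0 → mem=9 r[T0]=7 [RETRY]
15. LOAD T1 → mem=9 r[T1]=9 [LOAD]
16. CAS T1 → mem=10 r[T1]=9 [OK]
Mismatch at 14.

step = 14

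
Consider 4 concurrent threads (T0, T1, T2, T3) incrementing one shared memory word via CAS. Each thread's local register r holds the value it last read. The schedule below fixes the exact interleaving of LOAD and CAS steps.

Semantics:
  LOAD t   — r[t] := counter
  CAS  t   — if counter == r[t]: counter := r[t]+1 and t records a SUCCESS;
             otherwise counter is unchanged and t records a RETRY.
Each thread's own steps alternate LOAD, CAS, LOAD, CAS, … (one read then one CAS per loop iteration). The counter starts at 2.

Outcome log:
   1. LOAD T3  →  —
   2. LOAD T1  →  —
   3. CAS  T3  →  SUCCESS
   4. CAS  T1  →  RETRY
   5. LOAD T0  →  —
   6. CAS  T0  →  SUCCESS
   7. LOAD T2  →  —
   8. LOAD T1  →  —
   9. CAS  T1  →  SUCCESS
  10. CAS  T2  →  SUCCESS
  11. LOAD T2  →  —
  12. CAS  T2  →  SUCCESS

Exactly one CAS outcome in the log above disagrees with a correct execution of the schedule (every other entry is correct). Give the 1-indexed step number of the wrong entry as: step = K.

step = 10

Reference trace:
   1) LOAD T3:  M=2  r_T3=2
   2) LOAD T1:  M=2  r_T1=2
   3) CAS  T3:  M=3  r_T3=2 ✓
   4) CAS  T1:  M=3  r_T1=2 ✗
   5) LOAD T0:  M=3  r_T0=3
   6) CAS  T0:  M=4  r_T0=3 ✓
   7) LOAD T2:  M=4  r_T2=4
   8) LOAD T1:  M=4  r_T1=4
   9) CAS  T1:  M=5  r_T1=4 ✓
  10) CAS  T2:  M=5  r_T2=4 ✗
  11) LOAD T2:  M=5  r_T2=5
  12) CAS  T2:  M=6  r_T2=5 ✓
Mismatch at 10.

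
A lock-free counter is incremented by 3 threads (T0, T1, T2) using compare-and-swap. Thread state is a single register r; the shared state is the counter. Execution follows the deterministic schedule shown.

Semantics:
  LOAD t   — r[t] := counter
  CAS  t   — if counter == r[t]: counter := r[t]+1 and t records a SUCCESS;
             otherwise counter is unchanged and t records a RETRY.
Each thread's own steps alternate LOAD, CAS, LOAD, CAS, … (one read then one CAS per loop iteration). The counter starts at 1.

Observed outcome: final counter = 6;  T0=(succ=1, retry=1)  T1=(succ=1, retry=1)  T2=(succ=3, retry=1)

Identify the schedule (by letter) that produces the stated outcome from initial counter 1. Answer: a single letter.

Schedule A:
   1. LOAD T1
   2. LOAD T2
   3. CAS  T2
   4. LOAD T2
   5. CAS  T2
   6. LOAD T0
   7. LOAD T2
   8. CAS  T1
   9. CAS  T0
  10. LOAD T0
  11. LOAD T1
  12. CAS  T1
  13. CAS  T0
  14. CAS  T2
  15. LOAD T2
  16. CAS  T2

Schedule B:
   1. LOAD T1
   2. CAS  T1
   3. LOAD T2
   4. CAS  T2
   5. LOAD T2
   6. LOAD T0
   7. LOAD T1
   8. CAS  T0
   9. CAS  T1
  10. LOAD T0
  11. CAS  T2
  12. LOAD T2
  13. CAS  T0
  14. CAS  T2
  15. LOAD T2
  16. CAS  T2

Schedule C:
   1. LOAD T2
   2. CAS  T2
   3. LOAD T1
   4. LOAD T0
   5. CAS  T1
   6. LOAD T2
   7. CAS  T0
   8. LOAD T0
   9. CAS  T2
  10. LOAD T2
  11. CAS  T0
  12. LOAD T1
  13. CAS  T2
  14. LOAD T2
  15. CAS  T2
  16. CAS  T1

Run A:
   1) LOAD T1:  M=1  r_T1=1
   2) LOAD T2:  M=1  r_T2=1
   3) CAS  T2:  M=2  r_T2=1 ✓
   4) LOAD T2:  M=2  r_T2=2
   5) CAS  T2:  M=3  r_T2=2 ✓
   6) LOAD T0:  M=3  r_T0=3
   7) LOAD T2:  M=3  r_T2=3
   8) CAS  T1:  M=3  r_T1=1 ✗
   9) CAS  T0:  M=4  r_T0=3 ✓
  10) LOAD T0:  M=4  r_T0=4
  11) LOAD T1:  M=4  r_T1=4
  12) CAS  T1:  M=5  r_T1=4 ✓
  13) CAS  T0:  M=5  r_T0=4 ✗
  14) CAS  T2:  M=5  r_T2=3 ✗
  15) LOAD T2:  M=5  r_T2=5
  16) CAS  T2:  M=6  r_T2=5 ✓

A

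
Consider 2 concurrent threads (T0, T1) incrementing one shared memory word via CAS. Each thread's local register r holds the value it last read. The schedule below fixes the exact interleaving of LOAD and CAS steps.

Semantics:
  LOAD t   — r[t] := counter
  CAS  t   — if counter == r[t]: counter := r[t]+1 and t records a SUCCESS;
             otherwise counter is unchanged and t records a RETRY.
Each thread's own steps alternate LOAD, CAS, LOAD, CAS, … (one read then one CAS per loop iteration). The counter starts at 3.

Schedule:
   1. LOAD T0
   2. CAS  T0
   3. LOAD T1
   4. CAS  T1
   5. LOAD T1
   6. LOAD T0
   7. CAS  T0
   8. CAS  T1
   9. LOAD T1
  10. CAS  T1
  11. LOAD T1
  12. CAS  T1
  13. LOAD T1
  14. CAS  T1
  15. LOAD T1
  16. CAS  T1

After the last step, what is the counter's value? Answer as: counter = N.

#1 T0 reads 3
#2 T0 CAS(3→4) writes; counter now 4
#3 T1 reads 4
#4 T1 CAS(4→5) writes; counter now 5
#5 T1 reads 5
#6 T0 reads 5
#7 T0 CAS(5→6) writes; counter now 6
#8 T1 CAS(5→6) fails; counter now 6
#9 T1 reads 6
#10 T1 CAS(6→7) writes; counter now 7
#11 T1 reads 7
#12 T1 CAS(7→8) writes; counter now 8
#13 T1 reads 8
#14 T1 CAS(8→9) writes; counter now 9
#15 T1 reads 9
#16 T1 CAS(9→10) writes; counter now 10

counter = 10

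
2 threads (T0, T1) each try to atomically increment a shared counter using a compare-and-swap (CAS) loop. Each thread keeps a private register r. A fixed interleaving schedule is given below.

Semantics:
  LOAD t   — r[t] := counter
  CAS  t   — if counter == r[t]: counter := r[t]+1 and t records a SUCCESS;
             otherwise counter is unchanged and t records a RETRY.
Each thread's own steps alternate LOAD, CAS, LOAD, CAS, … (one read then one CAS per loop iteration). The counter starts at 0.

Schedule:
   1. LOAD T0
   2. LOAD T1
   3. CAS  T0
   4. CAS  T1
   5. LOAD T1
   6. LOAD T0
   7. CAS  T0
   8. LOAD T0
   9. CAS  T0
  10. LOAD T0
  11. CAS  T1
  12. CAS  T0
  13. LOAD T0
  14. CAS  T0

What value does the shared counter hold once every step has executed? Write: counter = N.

#1 T0 reads 0
#2 T1 reads 0
#3 T0 CAS(0→1) writes; counter now 1
#4 T1 CAS(0→1) fails; counter now 1
#5 T1 reads 1
#6 T0 reads 1
#7 T0 CAS(1→2) writes; counter now 2
#8 T0 reads 2
#9 T0 CAS(2→3) writes; counter now 3
#10 T0 reads 3
#11 T1 CAS(1→2) fails; counter now 3
#12 T0 CAS(3→4) writes; counter now 4
#13 T0 reads 4
#14 T0 CAS(4→5) writes; counter now 5

counter = 5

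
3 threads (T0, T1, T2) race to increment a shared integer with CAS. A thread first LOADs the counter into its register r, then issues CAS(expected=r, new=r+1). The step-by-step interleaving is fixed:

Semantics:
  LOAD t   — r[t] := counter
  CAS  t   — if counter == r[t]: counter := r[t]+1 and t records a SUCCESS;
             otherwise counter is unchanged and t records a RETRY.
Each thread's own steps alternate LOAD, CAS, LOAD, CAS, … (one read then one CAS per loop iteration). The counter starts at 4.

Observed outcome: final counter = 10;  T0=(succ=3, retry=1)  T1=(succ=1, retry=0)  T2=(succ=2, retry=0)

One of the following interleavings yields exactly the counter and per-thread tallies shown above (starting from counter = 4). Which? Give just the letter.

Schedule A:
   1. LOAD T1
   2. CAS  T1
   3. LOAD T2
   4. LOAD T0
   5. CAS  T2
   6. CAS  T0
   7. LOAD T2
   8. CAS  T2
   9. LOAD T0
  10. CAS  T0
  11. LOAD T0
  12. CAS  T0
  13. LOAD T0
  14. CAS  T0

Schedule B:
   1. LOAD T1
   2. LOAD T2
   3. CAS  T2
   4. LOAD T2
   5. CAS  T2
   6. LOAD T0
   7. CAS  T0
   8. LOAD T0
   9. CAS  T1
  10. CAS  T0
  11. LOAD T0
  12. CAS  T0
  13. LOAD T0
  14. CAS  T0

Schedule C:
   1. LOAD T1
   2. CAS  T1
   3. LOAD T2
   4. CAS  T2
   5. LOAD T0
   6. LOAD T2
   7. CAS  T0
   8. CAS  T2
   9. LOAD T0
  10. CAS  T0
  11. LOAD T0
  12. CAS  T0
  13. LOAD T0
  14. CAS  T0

A

Simulating candidate A:
   1) LOAD T1:  M=4  r_T1=4
   2) CAS  T1:  M=5  r_T1=4 ✓
   3) LOAD T2:  M=5  r_T2=5
   4) LOAD T0:  M=5  r_T0=5
   5) CAS  T2:  M=6  r_T2=5 ✓
   6) CAS  T0:  M=6  r_T0=5 ✗
   7) LOAD T2:  M=6  r_T2=6
   8) CAS  T2:  M=7  r_T2=6 ✓
   9) LOAD T0:  M=7  r_T0=7
  10) CAS  T0:  M=8  r_T0=7 ✓
  11) LOAD T0:  M=8  r_T0=8
  12) CAS  T0:  M=9  r_T0=8 ✓
  13) LOAD T0:  M=9  r_T0=9
  14) CAS  T0:  M=10  r_T0=9 ✓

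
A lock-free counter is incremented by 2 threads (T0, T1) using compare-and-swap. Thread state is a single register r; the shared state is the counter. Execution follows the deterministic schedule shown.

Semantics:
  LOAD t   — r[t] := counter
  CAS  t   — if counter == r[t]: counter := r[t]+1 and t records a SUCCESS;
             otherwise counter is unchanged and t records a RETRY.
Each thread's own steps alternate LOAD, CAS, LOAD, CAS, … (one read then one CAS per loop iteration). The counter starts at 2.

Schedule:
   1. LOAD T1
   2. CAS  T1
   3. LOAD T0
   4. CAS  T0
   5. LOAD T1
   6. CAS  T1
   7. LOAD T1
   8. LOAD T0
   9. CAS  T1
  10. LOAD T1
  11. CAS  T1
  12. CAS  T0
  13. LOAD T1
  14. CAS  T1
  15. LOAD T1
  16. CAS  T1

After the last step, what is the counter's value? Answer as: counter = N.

   1) LOAD T1:  M=2  r_T1=2
   2) CAS  T1:  M=3  r_T1=2 ✓
   3) LOAD T0:  M=3  r_T0=3
   4) CAS  T0:  M=4  r_T0=3 ✓
   5) LOAD T1:  M=4  r_T1=4
   6) CAS  T1:  M=5  r_T1=4 ✓
   7) LOAD T1:  M=5  r_T1=5
   8) LOAD T0:  M=5  r_T0=5
   9) CAS  T1:  M=6  r_T1=5 ✓
  10) LOAD T1:  M=6  r_T1=6
  11) CAS  T1:  M=7  r_T1=6 ✓
  12) CAS  T0:  M=7  r_T0=5 ✗
  13) LOAD T1:  M=7  r_T1=7
  14) CAS  T1:  M=8  r_T1=7 ✓
  15) LOAD T1:  M=8  r_T1=8
  16) CAS  T1:  M=9  r_T1=8 ✓

counter = 9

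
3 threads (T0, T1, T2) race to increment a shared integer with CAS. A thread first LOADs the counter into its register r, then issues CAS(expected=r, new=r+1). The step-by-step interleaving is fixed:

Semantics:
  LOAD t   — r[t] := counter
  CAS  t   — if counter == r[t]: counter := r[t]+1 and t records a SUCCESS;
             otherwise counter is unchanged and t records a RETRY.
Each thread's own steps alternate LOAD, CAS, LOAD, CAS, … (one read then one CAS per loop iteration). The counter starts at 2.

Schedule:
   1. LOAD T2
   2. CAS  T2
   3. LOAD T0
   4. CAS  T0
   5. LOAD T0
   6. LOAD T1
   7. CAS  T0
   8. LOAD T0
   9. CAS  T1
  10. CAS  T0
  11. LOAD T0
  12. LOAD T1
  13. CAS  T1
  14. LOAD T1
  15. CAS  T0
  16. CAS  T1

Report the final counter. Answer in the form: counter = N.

counter = 8

1. LOAD T2 → mem=2 r[T2]=2 [LOAD]
2. CAS T2 → mem=3 r[T2]=2 [OK]
3. LOAD T0 → mem=3 r[T0]=3 [LOAD]
4. CAS T0 → mem=4 r[T0]=3 [OK]
5. LOAD T0 → mem=4 r[T0]=4 [LOAD]
6. LOAD T1 → mem=4 r[T1]=4 [LOAD]
7. CAS T0 → mem=5 r[T0]=4 [OK]
8. LOAD T0 → mem=5 r[T0]=5 [LOAD]
9. CAS T1 → mem=5 r[T1]=4 [RETRY]
10. CAS T0 → mem=6 r[T0]=5 [OK]
11. LOAD T0 → mem=6 r[T0]=6 [LOAD]
12. LOAD T1 → mem=6 r[T1]=6 [LOAD]
13. CAS T1 → mem=7 r[T1]=6 [OK]
14. LOAD T1 → mem=7 r[T1]=7 [LOAD]
15. CAS T0 → mem=7 r[T0]=6 [RETRY]
16. CAS T1 → mem=8 r[T1]=7 [OK]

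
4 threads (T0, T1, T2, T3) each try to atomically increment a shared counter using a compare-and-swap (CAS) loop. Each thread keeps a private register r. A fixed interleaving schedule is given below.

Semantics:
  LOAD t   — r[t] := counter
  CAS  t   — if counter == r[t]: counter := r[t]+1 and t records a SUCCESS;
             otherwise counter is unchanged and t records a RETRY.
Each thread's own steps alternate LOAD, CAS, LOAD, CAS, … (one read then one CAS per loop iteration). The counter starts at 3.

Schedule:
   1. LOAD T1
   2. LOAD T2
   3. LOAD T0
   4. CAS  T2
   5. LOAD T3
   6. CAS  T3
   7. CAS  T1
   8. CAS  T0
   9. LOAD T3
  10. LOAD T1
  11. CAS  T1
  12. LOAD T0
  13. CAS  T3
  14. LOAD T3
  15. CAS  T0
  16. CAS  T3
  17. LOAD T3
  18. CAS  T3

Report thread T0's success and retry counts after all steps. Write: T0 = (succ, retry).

T0 = (1, 1)

#1 T1 reads 3
#2 T2 reads 3
#3 T0 reads 3
#4 T2 CAS(3→4) writes; counter now 4
#5 T3 reads 4
#6 T3 CAS(4→5) writes; counter now 5
#7 T1 CAS(3→4) fails; counter now 5
#8 T0 CAS(3→4) fails; counter now 5
#9 T3 reads 5
#10 T1 reads 5
#11 T1 CAS(5→6) writes; counter now 6
#12 T0 reads 6
#13 T3 CAS(5→6) fails; counter now 6
#14 T3 reads 6
#15 T0 CAS(6→7) writes; counter now 7
#16 T3 CAS(6→7) fails; counter now 7
#17 T3 reads 7
#18 T3 CAS(7→8) writes; counter now 8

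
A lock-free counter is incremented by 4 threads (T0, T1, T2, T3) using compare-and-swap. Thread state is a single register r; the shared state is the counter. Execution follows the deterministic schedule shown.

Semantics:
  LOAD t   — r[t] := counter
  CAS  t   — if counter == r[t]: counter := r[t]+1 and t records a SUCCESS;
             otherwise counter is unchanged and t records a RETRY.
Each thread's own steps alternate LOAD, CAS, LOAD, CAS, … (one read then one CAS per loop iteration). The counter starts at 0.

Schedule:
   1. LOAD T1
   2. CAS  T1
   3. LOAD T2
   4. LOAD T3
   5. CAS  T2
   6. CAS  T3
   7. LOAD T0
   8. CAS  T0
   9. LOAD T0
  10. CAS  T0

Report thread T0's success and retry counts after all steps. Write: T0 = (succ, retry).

   1) LOAD T1:  M=0  r_T1=0
   2) CAS  T1:  M=1  r_T1=0 ✓
   3) LOAD T2:  M=1  r_T2=1
   4) LOAD T3:  M=1  r_T3=1
   5) CAS  T2:  M=2  r_T2=1 ✓
   6) CAS  T3:  M=2  r_T3=1 ✗
   7) LOAD T0:  M=2  r_T0=2
   8) CAS  T0:  M=3  r_T0=2 ✓
   9) LOAD T0:  M=3  r_T0=3
  10) CAS  T0:  M=4  r_T0=3 ✓

T0 = (2, 0)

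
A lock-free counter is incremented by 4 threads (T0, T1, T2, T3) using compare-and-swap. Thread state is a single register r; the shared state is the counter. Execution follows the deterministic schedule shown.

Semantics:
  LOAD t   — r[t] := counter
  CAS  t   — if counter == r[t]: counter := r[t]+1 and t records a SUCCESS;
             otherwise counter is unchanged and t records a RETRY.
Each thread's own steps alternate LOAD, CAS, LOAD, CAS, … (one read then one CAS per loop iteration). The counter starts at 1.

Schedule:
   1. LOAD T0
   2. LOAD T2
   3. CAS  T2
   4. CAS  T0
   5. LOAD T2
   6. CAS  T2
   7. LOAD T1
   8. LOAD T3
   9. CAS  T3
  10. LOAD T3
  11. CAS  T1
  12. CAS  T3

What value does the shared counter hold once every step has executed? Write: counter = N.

counter = 5

T0 LOAD — after: cnt=1, r=1 — load
T2 LOAD — after: cnt=1, r=1 — load
T2 CAS — after: cnt=2, r=1 — ok
T0 CAS — after: cnt=2, r=1 — retry
T2 LOAD — after: cnt=2, r=2 — load
T2 CAS — after: cnt=3, r=2 — ok
T1 LOAD — after: cnt=3, r=3 — load
T3 LOAD — after: cnt=3, r=3 — load
T3 CAS — after: cnt=4, r=3 — ok
T3 LOAD — after: cnt=4, r=4 — load
T1 CAS — after: cnt=4, r=3 — retry
T3 CAS — after: cnt=5, r=4 — ok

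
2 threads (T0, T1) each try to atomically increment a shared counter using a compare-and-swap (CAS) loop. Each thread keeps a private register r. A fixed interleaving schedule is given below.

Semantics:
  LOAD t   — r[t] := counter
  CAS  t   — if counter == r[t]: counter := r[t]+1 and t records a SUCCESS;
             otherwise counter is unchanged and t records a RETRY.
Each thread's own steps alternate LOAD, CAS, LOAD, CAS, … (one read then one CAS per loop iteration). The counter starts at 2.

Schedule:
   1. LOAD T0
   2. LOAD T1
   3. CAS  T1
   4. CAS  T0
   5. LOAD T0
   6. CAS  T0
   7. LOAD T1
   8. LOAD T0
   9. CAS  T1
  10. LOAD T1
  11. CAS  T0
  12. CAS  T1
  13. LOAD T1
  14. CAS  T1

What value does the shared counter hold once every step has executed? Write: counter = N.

counter = 7

#1 T0 reads 2
#2 T1 reads 2
#3 T1 CAS(2→3) writes; counter now 3
#4 T0 CAS(2→3) fails; counter now 3
#5 T0 reads 3
#6 T0 CAS(3→4) writes; counter now 4
#7 T1 reads 4
#8 T0 reads 4
#9 T1 CAS(4→5) writes; counter now 5
#10 T1 reads 5
#11 T0 CAS(4→5) fails; counter now 5
#12 T1 CAS(5→6) writes; counter now 6
#13 T1 reads 6
#14 T1 CAS(6→7) writes; counter now 7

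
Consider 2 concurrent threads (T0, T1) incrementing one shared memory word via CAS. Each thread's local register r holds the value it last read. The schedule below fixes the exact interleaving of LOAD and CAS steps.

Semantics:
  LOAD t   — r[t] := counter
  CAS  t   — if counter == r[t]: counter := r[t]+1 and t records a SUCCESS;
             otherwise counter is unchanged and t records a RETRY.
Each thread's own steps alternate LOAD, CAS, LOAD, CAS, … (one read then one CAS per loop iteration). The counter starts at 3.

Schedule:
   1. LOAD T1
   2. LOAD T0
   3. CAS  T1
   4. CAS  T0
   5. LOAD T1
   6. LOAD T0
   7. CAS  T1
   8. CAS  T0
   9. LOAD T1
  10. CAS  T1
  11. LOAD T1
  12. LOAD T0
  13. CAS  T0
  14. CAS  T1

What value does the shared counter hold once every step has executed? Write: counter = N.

[1] T1.load  rd  (counter 3, T1.r 3)
[2] T0.load  rd  (counter 3, T0.r 3)
[3] T1.cas  hit  (counter 4, T1.r 3)
[4] T0.cas  miss  (counter 4, T0.r 3)
[5] T1.load  rd  (counter 4, T1.r 4)
[6] T0.load  rd  (counter 4, T0.r 4)
[7] T1.cas  hit  (counter 5, T1.r 4)
[8] T0.cas  miss  (counter 5, T0.r 4)
[9] T1.load  rd  (counter 5, T1.r 5)
[10] T1.cas  hit  (counter 6, T1.r 5)
[11] T1.load  rd  (counter 6, T1.r 6)
[12] T0.load  rd  (counter 6, T0.r 6)
[13] T0.cas  hit  (counter 7, T0.r 6)
[14] T1.cas  miss  (counter 7, T1.r 6)

counter = 7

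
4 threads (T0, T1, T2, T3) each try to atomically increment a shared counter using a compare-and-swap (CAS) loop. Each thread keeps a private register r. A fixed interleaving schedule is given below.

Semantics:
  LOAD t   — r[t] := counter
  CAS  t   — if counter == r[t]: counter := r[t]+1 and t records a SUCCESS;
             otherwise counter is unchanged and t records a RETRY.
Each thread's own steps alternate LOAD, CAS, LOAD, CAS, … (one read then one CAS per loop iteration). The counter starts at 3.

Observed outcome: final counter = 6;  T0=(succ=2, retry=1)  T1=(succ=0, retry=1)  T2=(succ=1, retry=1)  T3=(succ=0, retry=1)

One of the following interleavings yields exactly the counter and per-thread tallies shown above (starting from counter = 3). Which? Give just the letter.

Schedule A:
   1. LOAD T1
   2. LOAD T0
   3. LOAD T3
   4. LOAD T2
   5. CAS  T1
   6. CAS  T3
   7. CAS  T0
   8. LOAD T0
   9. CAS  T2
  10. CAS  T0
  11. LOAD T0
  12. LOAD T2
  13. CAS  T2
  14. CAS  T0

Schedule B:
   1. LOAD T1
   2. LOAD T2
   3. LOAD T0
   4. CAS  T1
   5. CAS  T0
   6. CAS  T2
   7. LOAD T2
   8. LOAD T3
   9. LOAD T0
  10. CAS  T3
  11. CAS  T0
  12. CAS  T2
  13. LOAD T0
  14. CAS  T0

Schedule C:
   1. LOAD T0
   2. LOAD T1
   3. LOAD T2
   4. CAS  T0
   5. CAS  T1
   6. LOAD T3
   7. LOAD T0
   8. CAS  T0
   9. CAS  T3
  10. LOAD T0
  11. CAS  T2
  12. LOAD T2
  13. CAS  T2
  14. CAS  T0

C

Simulating candidate C:
[1] T0.load  rd  (counter 3, T0.r 3)
[2] T1.load  rd  (counter 3, T1.r 3)
[3] T2.load  rd  (counter 3, T2.r 3)
[4] T0.cas  hit  (counter 4, T0.r 3)
[5] T1.cas  miss  (counter 4, T1.r 3)
[6] T3.load  rd  (counter 4, T3.r 4)
[7] T0.load  rd  (counter 4, T0.r 4)
[8] T0.cas  hit  (counter 5, T0.r 4)
[9] T3.cas  miss  (counter 5, T3.r 4)
[10] T0.load  rd  (counter 5, T0.r 5)
[11] T2.cas  miss  (counter 5, T2.r 3)
[12] T2.load  rd  (counter 5, T2.r 5)
[13] T2.cas  hit  (counter 6, T2.r 5)
[14] T0.cas  miss  (counter 6, T0.r 5)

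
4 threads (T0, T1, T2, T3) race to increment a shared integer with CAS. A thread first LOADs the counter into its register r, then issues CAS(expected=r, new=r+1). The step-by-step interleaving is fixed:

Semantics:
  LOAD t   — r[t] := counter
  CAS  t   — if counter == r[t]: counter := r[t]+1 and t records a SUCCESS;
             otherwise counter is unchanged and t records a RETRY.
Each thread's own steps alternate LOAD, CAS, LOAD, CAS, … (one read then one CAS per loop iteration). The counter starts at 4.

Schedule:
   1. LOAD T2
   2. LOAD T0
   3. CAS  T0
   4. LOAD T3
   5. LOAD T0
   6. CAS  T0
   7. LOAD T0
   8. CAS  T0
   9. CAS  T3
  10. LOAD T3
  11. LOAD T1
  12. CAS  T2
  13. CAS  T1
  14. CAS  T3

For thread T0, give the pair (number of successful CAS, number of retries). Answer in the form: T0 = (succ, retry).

[1] T2.load  rd  (counter 4, T2.r 4)
[2] T0.load  rd  (counter 4, T0.r 4)
[3] T0.cas  hit  (counter 5, T0.r 4)
[4] T3.load  rd  (counter 5, T3.r 5)
[5] T0.load  rd  (counter 5, T0.r 5)
[6] T0.cas  hit  (counter 6, T0.r 5)
[7] T0.load  rd  (counter 6, T0.r 6)
[8] T0.cas  hit  (counter 7, T0.r 6)
[9] T3.cas  miss  (counter 7, T3.r 5)
[10] T3.load  rd  (counter 7, T3.r 7)
[11] T1.load  rd  (counter 7, T1.r 7)
[12] T2.cas  miss  (counter 7, T2.r 4)
[13] T1.cas  hit  (counter 8, T1.r 7)
[14] T3.cas  miss  (counter 8, T3.r 7)

T0 = (3, 0)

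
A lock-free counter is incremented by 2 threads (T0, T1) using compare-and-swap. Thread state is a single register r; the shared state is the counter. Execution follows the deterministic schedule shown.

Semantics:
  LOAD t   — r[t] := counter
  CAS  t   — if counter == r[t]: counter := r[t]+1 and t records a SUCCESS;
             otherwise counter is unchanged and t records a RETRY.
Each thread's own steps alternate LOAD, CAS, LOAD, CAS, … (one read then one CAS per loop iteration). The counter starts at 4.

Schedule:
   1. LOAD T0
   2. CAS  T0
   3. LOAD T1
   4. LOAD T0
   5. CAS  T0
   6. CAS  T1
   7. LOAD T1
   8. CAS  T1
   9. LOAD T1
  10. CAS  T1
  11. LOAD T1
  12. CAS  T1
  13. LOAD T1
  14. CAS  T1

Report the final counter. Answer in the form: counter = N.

counter = 10

step 1: T0 LOAD ⇒ load; ctr=4 reg=4
step 2: T0 CAS ⇒ ok; ctr=5 reg=4
step 3: T1 LOAD ⇒ load; ctr=5 reg=5
step 4: T0 LOAD ⇒ load; ctr=5 reg=5
step 5: T0 CAS ⇒ ok; ctr=6 reg=5
step 6: T1 CAS ⇒ retry; ctr=6 reg=5
step 7: T1 LOAD ⇒ load; ctr=6 reg=6
step 8: T1 CAS ⇒ ok; ctr=7 reg=6
step 9: T1 LOAD ⇒ load; ctr=7 reg=7
step 10: T1 CAS ⇒ ok; ctr=8 reg=7
step 11: T1 LOAD ⇒ load; ctr=8 reg=8
step 12: T1 CAS ⇒ ok; ctr=9 reg=8
step 13: T1 LOAD ⇒ load; ctr=9 reg=9
step 14: T1 CAS ⇒ ok; ctr=10 reg=9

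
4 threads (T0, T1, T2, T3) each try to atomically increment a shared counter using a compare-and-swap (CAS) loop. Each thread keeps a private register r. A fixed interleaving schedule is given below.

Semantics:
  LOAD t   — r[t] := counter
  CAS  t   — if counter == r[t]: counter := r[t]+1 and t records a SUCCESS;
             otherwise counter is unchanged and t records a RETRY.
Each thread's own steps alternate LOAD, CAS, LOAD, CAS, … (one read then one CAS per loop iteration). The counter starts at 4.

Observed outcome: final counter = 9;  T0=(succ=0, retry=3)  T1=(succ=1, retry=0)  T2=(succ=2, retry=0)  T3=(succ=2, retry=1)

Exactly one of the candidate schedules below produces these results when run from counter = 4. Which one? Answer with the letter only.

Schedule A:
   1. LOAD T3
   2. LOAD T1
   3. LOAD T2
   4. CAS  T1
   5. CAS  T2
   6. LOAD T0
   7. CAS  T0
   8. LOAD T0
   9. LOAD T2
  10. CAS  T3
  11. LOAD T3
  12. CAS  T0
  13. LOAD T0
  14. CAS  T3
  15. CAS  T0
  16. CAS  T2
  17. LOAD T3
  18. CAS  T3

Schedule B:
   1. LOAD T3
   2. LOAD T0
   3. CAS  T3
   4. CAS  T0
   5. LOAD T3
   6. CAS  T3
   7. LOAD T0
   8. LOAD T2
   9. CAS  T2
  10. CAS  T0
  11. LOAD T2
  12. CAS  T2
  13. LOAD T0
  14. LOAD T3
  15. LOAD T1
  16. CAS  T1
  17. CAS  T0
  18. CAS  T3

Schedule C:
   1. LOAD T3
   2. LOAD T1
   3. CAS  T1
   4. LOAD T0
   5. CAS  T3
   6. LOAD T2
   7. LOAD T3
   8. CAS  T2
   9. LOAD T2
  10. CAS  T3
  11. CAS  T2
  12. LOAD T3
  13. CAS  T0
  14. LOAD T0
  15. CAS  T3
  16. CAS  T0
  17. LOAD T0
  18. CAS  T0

Run B:
1. LOAD T3 → mem=4 r[T3]=4 [LOAD]
2. LOAD T0 → mem=4 r[T0]=4 [LOAD]
3. CAS T3 → mem=5 r[T3]=4 [OK]
4. CAS T0 → mem=5 r[T0]=4 [RETRY]
5. LOAD T3 → mem=5 r[T3]=5 [LOAD]
6. CAS T3 → mem=6 r[T3]=5 [OK]
7. LOAD T0 → mem=6 r[T0]=6 [LOAD]
8. LOAD T2 → mem=6 r[T2]=6 [LOAD]
9. CAS T2 → mem=7 r[T2]=6 [OK]
10. CAS T0 → mem=7 r[T0]=6 [RETRY]
11. LOAD T2 → mem=7 r[T2]=7 [LOAD]
12. CAS T2 → mem=8 r[T2]=7 [OK]
13. LOAD T0 → mem=8 r[T0]=8 [LOAD]
14. LOAD T3 → mem=8 r[T3]=8 [LOAD]
15. LOAD T1 → mem=8 r[T1]=8 [LOAD]
16. CAS T1 → mem=9 r[T1]=8 [OK]
17. CAS T0 → mem=9 r[T0]=8 [RETRY]
18. CAS T3 → mem=9 r[T3]=8 [RETRY]

B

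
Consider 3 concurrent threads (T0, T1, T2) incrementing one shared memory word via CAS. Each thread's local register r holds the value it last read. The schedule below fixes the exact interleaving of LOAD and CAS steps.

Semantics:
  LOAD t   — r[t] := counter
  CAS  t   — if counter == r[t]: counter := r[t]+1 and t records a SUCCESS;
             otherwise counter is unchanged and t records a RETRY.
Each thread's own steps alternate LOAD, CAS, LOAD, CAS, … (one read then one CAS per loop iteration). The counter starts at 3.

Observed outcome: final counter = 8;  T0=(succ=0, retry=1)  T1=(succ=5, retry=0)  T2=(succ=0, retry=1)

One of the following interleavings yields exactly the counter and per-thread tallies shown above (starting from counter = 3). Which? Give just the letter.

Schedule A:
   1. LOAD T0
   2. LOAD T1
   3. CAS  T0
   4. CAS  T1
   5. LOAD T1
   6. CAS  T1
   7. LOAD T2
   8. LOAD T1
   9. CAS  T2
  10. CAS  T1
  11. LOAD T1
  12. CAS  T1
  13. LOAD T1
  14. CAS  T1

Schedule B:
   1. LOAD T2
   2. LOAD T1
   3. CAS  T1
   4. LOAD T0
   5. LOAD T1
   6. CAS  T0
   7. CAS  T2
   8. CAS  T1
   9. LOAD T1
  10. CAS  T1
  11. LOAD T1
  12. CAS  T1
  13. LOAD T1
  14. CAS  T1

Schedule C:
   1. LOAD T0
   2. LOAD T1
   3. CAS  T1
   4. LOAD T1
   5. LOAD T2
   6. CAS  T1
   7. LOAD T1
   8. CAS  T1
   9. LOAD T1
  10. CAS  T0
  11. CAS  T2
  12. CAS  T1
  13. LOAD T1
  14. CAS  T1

Tracing schedule C:
   1) LOAD T0:  M=3  r_T0=3
   2) LOAD T1:  M=3  r_T1=3
   3) CAS  T1:  M=4  r_T1=3 ✓
   4) LOAD T1:  M=4  r_T1=4
   5) LOAD T2:  M=4  r_T2=4
   6) CAS  T1:  M=5  r_T1=4 ✓
   7) LOAD T1:  M=5  r_T1=5
   8) CAS  T1:  M=6  r_T1=5 ✓
   9) LOAD T1:  M=6  r_T1=6
  10) CAS  T0:  M=6  r_T0=3 ✗
  11) CAS  T2:  M=6  r_T2=4 ✗
  12) CAS  T1:  M=7  r_T1=6 ✓
  13) LOAD T1:  M=7  r_T1=7
  14) CAS  T1:  M=8  r_T1=7 ✓

C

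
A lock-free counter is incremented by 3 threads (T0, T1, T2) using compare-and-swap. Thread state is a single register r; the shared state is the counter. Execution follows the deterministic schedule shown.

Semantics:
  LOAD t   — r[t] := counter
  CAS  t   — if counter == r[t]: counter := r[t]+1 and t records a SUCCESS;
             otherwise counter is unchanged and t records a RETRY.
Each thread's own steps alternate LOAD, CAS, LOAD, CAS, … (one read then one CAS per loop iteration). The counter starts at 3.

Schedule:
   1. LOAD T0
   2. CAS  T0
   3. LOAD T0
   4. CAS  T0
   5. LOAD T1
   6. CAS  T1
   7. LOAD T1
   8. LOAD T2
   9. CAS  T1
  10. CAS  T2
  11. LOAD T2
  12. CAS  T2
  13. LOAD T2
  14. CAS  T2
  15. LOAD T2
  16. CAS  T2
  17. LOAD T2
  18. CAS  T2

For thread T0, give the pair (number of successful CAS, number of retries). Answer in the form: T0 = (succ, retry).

T0 = (2, 0)

[1] T0.load  rd  (counter 3, T0.r 3)
[2] T0.cas  hit  (counter 4, T0.r 3)
[3] T0.load  rd  (counter 4, T0.r 4)
[4] T0.cas  hit  (counter 5, T0.r 4)
[5] T1.load  rd  (counter 5, T1.r 5)
[6] T1.cas  hit  (counter 6, T1.r 5)
[7] T1.load  rd  (counter 6, T1.r 6)
[8] T2.load  rd  (counter 6, T2.r 6)
[9] T1.cas  hit  (counter 7, T1.r 6)
[10] T2.cas  miss  (counter 7, T2.r 6)
[11] T2.load  rd  (counter 7, T2.r 7)
[12] T2.cas  hit  (counter 8, T2.r 7)
[13] T2.load  rd  (counter 8, T2.r 8)
[14] T2.cas  hit  (counter 9, T2.r 8)
[15] T2.load  rd  (counter 9, T2.r 9)
[16] T2.cas  hit  (counter 10, T2.r 9)
[17] T2.load  rd  (counter 10, T2.r 10)
[18] T2.cas  hit  (counter 11, T2.r 10)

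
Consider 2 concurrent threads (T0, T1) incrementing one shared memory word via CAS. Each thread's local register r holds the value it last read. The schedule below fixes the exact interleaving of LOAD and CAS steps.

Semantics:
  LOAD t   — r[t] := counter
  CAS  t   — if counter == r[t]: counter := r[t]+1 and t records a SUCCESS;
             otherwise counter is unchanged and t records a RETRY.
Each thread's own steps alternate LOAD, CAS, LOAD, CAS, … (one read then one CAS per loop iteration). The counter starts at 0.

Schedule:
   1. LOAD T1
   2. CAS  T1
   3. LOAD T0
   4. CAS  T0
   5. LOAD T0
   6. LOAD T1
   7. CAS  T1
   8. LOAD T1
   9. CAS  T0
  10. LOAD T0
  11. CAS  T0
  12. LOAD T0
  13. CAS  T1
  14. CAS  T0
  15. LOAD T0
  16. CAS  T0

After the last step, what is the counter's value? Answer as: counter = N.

#1 T1 reads 0
#2 T1 CAS(0→1) writes; counter now 1
#3 T0 reads 1
#4 T0 CAS(1→2) writes; counter now 2
#5 T0 reads 2
#6 T1 reads 2
#7 T1 CAS(2→3) writes; counter now 3
#8 T1 reads 3
#9 T0 CAS(2→3) fails; counter now 3
#10 T0 reads 3
#11 T0 CAS(3→4) writes; counter now 4
#12 T0 reads 4
#13 T1 CAS(3→4) fails; counter now 4
#14 T0 CAS(4→5) writes; counter now 5
#15 T0 reads 5
#16 T0 CAS(5→6) writes; counter now 6

counter = 6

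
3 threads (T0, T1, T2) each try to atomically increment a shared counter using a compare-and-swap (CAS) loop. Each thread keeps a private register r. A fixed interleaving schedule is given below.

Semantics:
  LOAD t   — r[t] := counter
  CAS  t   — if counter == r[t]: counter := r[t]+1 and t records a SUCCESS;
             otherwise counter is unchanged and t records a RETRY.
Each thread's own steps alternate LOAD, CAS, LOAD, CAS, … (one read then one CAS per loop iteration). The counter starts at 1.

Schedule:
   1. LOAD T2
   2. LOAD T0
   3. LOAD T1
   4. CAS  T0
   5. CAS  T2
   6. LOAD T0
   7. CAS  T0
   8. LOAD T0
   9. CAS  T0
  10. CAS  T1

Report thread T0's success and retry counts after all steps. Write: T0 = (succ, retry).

T2 LOAD — after: cnt=1, r=1 — load
T0 LOAD — after: cnt=1, r=1 — load
T1 LOAD — after: cnt=1, r=1 — load
T0 CAS — after: cnt=2, r=1 — ok
T2 CAS — after: cnt=2, r=1 — retry
T0 LOAD — after: cnt=2, r=2 — load
T0 CAS — after: cnt=3, r=2 — ok
T0 LOAD — after: cnt=3, r=3 — load
T0 CAS — after: cnt=4, r=3 — ok
T1 CAS — after: cnt=4, r=1 — retry

T0 = (3, 0)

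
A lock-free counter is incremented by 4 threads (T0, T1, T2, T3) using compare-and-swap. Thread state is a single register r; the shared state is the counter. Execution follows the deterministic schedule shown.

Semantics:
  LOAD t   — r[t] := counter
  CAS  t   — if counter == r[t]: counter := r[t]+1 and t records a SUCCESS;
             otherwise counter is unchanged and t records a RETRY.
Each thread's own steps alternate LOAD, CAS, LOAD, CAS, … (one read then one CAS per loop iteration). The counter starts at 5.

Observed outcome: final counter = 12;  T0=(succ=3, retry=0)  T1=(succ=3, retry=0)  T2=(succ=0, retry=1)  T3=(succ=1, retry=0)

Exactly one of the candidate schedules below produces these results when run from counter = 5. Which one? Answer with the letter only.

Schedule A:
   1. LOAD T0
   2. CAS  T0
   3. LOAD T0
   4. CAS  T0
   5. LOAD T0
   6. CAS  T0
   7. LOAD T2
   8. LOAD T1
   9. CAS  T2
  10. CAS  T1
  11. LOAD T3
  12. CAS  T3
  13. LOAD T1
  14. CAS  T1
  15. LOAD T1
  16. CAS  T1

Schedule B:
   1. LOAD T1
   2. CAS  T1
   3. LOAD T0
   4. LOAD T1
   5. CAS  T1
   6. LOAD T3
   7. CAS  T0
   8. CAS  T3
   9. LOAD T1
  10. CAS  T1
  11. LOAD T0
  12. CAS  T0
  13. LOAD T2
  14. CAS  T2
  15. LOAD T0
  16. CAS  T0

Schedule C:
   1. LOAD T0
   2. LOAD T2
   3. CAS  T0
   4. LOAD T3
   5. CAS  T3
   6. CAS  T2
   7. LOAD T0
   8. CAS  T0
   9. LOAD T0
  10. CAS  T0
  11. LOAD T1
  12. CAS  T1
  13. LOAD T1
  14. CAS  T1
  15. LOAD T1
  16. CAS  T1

Run C:
#1 T0 reads 5
#2 T2 reads 5
#3 T0 CAS(5→6) writes; counter now 6
#4 T3 reads 6
#5 T3 CAS(6→7) writes; counter now 7
#6 T2 CAS(5→6) fails; counter now 7
#7 T0 reads 7
#8 T0 CAS(7→8) writes; counter now 8
#9 T0 reads 8
#10 T0 CAS(8→9) writes; counter now 9
#11 T1 reads 9
#12 T1 CAS(9→10) writes; counter now 10
#13 T1 reads 10
#14 T1 CAS(10→11) writes; counter now 11
#15 T1 reads 11
#16 T1 CAS(11→12) writes; counter now 12

C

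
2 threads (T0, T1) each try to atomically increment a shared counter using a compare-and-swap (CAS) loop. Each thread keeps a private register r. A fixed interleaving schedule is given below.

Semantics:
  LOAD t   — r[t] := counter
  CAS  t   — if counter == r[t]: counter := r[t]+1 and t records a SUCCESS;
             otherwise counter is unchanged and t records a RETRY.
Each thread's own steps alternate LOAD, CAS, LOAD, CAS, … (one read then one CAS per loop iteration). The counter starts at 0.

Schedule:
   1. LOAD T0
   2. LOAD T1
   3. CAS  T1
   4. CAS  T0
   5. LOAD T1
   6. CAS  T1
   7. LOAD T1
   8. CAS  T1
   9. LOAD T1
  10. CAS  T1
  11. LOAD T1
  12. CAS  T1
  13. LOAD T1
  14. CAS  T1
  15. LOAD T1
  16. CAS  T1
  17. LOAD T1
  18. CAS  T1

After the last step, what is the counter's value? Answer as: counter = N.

counter = 8

T0 LOAD — after: cnt=0, r=0 — load
T1 LOAD — after: cnt=0, r=0 — load
T1 CAS — after: cnt=1, r=0 — ok
T0 CAS — after: cnt=1, r=0 — retry
T1 LOAD — after: cnt=1, r=1 — load
T1 CAS — after: cnt=2, r=1 — ok
T1 LOAD — after: cnt=2, r=2 — load
T1 CAS — after: cnt=3, r=2 — ok
T1 LOAD — after: cnt=3, r=3 — load
T1 CAS — after: cnt=4, r=3 — ok
T1 LOAD — after: cnt=4, r=4 — load
T1 CAS — after: cnt=5, r=4 — ok
T1 LOAD — after: cnt=5, r=5 — load
T1 CAS — after: cnt=6, r=5 — ok
T1 LOAD — after: cnt=6, r=6 — load
T1 CAS — after: cnt=7, r=6 — ok
T1 LOAD — after: cnt=7, r=7 — load
T1 CAS — after: cnt=8, r=7 — ok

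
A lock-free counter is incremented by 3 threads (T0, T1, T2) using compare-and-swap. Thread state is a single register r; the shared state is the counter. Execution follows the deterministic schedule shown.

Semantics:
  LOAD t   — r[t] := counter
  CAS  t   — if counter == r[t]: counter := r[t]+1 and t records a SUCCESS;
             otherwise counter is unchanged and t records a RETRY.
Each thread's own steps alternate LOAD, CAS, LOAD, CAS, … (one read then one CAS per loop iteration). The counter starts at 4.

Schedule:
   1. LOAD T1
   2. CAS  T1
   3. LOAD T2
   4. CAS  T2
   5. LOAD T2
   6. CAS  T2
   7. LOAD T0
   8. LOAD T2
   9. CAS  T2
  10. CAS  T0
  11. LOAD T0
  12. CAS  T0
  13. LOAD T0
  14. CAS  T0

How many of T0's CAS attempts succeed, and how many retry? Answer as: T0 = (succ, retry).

T0 = (2, 1)

   1) LOAD T1:  M=4  r_T1=4
   2) CAS  T1:  M=5  r_T1=4 ✓
   3) LOAD T2:  M=5  r_T2=5
   4) CAS  T2:  M=6  r_T2=5 ✓
   5) LOAD T2:  M=6  r_T2=6
   6) CAS  T2:  M=7  r_T2=6 ✓
   7) LOAD T0:  M=7  r_T0=7
   8) LOAD T2:  M=7  r_T2=7
   9) CAS  T2:  M=8  r_T2=7 ✓
  10) CAS  T0:  M=8  r_T0=7 ✗
  11) LOAD T0:  M=8  r_T0=8
  12) CAS  T0:  M=9  r_T0=8 ✓
  13) LOAD T0:  M=9  r_T0=9
  14) CAS  T0:  M=10  r_T0=9 ✓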